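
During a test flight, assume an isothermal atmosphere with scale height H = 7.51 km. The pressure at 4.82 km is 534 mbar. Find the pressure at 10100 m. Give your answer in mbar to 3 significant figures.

Between two levels, P₂ = P₁ exp(−Δz/H) with Δz = z₂ − z₁.
Δz = 10100 − 4820.0 = 5280.0 m; Δz/H = 5280.0/7510.0 = 0.70306.
P₂ = 534 × exp(−0.70306) = 534 × 0.49507 = 264.37 mbar.

P ≈ 264 mbar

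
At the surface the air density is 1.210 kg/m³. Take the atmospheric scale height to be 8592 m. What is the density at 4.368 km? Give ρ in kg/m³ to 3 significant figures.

ρ ≈ 0.728 kg/m³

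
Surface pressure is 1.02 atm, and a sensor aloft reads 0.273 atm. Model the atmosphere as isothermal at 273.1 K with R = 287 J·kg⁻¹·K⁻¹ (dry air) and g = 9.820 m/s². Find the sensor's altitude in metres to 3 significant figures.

Scale height: H = RT/g = 287 × 273.1 / 9.820 = 7981.6 m.
Invert the barometric formula: z = H ln(P₀/P).
P₀/P = 1.02/0.273 = 3.7363; ln(3.7363) = 1.3181.
z = 7981.6 × 1.3181 = 10521 m.

z ≈ 10500 m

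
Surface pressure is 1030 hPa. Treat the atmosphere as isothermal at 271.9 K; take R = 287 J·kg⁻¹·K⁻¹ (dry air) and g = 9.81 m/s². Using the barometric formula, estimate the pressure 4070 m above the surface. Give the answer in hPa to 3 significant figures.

Scale height: H = RT/g = 287 × 271.9 / 9.81 = 7954.7 m.
Barometric formula: P = P₀ exp(−z/H).
z/H = 4070.0/7954.7 = 0.51165; exp(−0.51165) = 0.59951.
P = 1030 × 0.59951 = 617.50 hPa.

P ≈ 617 hPa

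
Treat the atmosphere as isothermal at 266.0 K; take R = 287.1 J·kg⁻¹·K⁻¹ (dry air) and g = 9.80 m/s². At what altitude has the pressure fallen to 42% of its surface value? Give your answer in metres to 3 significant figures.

Scale height: H = RT/g = 287.1 × 266.0 / 9.80 = 7792.7 m.
Set P/P₀ = exp(−z/H) = 0.42, so z = −H ln(0.42).
−ln(0.42) = 0.86750; z = 7792.7 × 0.86750 = 6760.2 m.

z ≈ 6760 m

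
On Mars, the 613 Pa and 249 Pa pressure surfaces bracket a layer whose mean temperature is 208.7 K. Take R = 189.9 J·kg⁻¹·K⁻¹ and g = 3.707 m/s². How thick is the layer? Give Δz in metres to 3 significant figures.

Hypsometric equation: Δz = (R T̄/g) ln(P₁/P₂).
R T̄/g = 189.9 × 208.7 / 3.707 = 10691 m.
ln(613/249) = ln(2.4618) = 0.90089.
Δz = 10691 × 0.90089 = 9631.4 m.

Δz ≈ 9630 m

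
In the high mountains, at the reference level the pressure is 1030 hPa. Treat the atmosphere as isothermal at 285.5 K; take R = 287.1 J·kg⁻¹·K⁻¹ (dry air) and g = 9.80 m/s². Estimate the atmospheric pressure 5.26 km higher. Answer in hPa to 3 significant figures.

P ≈ 549 hPa

Scale height: H = RT/g = 287.1 × 285.5 / 9.80 = 8364.0 m.
Barometric formula: P = P₀ exp(−z/H).
z/H = 5260.0/8364.0 = 0.62889; exp(−0.62889) = 0.53318.
P = 1030 × 0.53318 = 549.18 hPa.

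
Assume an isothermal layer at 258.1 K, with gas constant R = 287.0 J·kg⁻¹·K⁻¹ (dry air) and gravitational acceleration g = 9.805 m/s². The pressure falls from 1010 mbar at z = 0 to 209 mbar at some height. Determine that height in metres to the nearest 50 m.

Scale height: H = RT/g = 287.0 × 258.1 / 9.805 = 7554.8 m.
Invert the barometric formula: z = H ln(P₀/P).
P₀/P = 1010/209 = 4.8325; ln(4.8325) = 1.5754.
z = 7554.8 × 1.5754 = 11902 m.

z ≈ 11900 m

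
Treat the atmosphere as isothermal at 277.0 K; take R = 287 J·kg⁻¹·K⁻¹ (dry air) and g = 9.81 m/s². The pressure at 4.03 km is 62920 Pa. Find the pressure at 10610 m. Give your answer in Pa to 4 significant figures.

P ≈ 27940 Pa

Scale height: H = RT/g = 287 × 277.0 / 9.81 = 8103.9 m.
Between two levels, P₂ = P₁ exp(−Δz/H) with Δz = z₂ − z₁.
Δz = 10610 − 4030.0 = 6580.0 m; Δz/H = 6580.0/8103.9 = 0.81195.
P₂ = 62920 × exp(−0.81195) = 62920 × 0.44399 = 27936 Pa.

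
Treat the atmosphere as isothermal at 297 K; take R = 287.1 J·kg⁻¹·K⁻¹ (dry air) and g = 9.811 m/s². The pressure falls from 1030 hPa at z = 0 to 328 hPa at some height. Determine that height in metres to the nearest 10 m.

z ≈ 9950 m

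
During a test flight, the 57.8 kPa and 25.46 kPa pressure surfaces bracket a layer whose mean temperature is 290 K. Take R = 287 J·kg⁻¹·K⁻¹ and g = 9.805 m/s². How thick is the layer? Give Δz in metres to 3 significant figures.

Δz ≈ 6960 m

Hypsometric equation: Δz = (R T̄/g) ln(P₁/P₂).
R T̄/g = 287 × 290 / 9.805 = 8488.5 m.
ln(57.8/25.46) = ln(2.2702) = 0.81987.
Δz = 8488.5 × 0.81987 = 6959.5 m.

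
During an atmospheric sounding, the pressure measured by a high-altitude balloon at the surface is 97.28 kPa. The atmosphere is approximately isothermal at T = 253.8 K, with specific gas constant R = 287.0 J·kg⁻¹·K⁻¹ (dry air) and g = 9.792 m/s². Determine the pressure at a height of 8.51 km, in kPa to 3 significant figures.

P ≈ 31.0 kPa

Scale height: H = RT/g = 287.0 × 253.8 / 9.792 = 7438.8 m.
Barometric formula: P = P₀ exp(−z/H).
z/H = 8510.0/7438.8 = 1.1440; exp(−1.1440) = 0.31854.
P = 97.28 × 0.31854 = 30.988 kPa.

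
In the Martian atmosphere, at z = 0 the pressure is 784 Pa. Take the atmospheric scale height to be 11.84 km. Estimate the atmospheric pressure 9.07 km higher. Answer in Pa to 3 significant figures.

Barometric formula: P = P₀ exp(−z/H).
z/H = 9070.0/11840 = 0.76605; exp(−0.76605) = 0.46485.
P = 784 × 0.46485 = 364.44 Pa.

P ≈ 364 Pa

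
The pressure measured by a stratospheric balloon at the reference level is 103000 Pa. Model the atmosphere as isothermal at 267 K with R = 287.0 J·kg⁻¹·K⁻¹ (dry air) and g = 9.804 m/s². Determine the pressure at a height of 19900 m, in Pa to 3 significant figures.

P ≈ 8070 Pa

Scale height: H = RT/g = 287.0 × 267 / 9.804 = 7816.1 m.
Barometric formula: P = P₀ exp(−z/H).
z/H = 19900/7816.1 = 2.5460; exp(−2.5460) = 0.078395.
P = 103000 × 0.078395 = 8074.7 Pa.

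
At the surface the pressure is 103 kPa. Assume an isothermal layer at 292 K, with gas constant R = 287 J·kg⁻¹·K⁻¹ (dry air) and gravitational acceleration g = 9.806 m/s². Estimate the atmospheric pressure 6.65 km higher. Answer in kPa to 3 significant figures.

Scale height: H = RT/g = 287 × 292 / 9.806 = 8546.2 m.
Barometric formula: P = P₀ exp(−z/H).
z/H = 6650.0/8546.2 = 0.77812; exp(−0.77812) = 0.45927.
P = 103 × 0.45927 = 47.305 kPa.

P ≈ 47.3 kPa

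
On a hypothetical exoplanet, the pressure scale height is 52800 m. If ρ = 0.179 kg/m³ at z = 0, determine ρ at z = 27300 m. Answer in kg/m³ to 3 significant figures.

In an isothermal atmosphere, density decays like pressure: ρ = ρ₀ exp(−z/H).
z/H = 27300/52800 = 0.51705; exp(−0.51705) = 0.59628.
ρ = 0.179 × 0.59628 = 0.10673 kg/m³.

ρ ≈ 0.107 kg/m³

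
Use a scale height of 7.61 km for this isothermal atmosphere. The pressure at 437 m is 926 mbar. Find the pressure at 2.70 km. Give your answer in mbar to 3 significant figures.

Between two levels, P₂ = P₁ exp(−Δz/H) with Δz = z₂ − z₁.
Δz = 2700.0 − 437.00 = 2263.0 m; Δz/H = 2263.0/7610.0 = 0.29737.
P₂ = 926 × exp(−0.29737) = 926 × 0.74277 = 687.81 mbar.

P ≈ 688 mbar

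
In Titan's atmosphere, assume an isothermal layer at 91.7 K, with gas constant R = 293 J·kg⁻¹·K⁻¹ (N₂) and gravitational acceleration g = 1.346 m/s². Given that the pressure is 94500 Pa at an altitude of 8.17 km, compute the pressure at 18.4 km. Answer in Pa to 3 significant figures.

Scale height: H = RT/g = 293 × 91.7 / 1.346 = 19961 m.
Between two levels, P₂ = P₁ exp(−Δz/H) with Δz = z₂ − z₁.
Δz = 18400 − 8170.0 = 10230 m; Δz/H = 10230/19961 = 0.51250.
P₂ = 94500 × exp(−0.51250) = 94500 × 0.59900 = 56606 Pa.

P ≈ 56600 Pa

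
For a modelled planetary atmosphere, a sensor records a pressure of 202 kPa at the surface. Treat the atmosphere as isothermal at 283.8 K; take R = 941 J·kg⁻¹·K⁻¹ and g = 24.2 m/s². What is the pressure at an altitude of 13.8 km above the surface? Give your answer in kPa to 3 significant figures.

P ≈ 57.8 kPa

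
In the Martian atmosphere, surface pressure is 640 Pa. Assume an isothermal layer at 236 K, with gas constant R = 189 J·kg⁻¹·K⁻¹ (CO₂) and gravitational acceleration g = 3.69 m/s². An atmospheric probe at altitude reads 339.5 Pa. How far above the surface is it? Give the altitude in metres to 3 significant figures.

z ≈ 7660 m

Scale height: H = RT/g = 189 × 236 / 3.69 = 12088 m.
Invert the barometric formula: z = H ln(P₀/P).
P₀/P = 640/339.5 = 1.8851; ln(1.8851) = 0.63398.
z = 12088 × 0.63398 = 7663.6 m.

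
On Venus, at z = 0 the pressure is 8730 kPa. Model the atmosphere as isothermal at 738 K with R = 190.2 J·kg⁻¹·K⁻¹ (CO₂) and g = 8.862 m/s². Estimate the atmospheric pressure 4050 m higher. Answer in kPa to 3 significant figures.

Scale height: H = RT/g = 190.2 × 738 / 8.862 = 15839 m.
Barometric formula: P = P₀ exp(−z/H).
z/H = 4050.0/15839 = 0.25570; exp(−0.25570) = 0.77437.
P = 8730 × 0.77437 = 6760.3 kPa.

P ≈ 6760 kPa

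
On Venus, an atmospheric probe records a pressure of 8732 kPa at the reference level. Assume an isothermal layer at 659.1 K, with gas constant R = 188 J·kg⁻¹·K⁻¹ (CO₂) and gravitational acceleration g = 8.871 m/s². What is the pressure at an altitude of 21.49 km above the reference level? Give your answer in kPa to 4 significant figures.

P ≈ 1875 kPa

Scale height: H = RT/g = 188 × 659.1 / 8.871 = 13968 m.
Barometric formula: P = P₀ exp(−z/H).
z/H = 21490/13968 = 1.5385; exp(−1.5385) = 0.21470.
P = 8732 × 0.21470 = 1874.8 kPa.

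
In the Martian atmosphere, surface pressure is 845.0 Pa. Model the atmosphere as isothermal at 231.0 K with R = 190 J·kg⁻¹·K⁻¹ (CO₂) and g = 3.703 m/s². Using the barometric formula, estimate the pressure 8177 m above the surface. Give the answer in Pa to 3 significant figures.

P ≈ 424 Pa

Scale height: H = RT/g = 190 × 231.0 / 3.703 = 11853 m.
Barometric formula: P = P₀ exp(−z/H).
z/H = 8177.0/11853 = 0.68987; exp(−0.68987) = 0.50164.
P = 845.0 × 0.50164 = 423.89 Pa.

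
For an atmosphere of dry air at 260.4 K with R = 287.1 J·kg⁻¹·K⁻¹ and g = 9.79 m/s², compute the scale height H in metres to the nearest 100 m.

The scale height of an isothermal atmosphere is H = RT/g.
H = 287.1 × 260.4 / 9.79 = 74761/9.79 = 7636.5 m.

H ≈ 7600 m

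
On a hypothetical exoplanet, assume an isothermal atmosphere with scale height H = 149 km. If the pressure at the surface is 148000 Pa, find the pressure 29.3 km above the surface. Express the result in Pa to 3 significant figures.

P ≈ 122000 Pa

Barometric formula: P = P₀ exp(−z/H).
z/H = 29300/149000 = 0.19664; exp(−0.19664) = 0.82149.
P = 148000 × 0.82149 = 121580 Pa.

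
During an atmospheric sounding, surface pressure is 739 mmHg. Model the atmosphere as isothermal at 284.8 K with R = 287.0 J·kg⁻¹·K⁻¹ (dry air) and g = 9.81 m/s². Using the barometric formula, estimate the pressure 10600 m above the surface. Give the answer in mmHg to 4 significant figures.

P ≈ 207.1 mmHg

Scale height: H = RT/g = 287.0 × 284.8 / 9.81 = 8332.1 m.
Barometric formula: P = P₀ exp(−z/H).
z/H = 10600/8332.1 = 1.2722; exp(−1.2722) = 0.28021.
P = 739 × 0.28021 = 207.08 mmHg.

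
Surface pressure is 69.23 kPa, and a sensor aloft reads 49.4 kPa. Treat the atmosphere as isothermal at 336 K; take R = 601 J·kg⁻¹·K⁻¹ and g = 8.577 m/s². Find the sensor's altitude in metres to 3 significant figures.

Scale height: H = RT/g = 601 × 336 / 8.577 = 23544 m.
Invert the barometric formula: z = H ln(P₀/P).
P₀/P = 69.23/49.4 = 1.4014; ln(1.4014) = 0.33747.
z = 23544 × 0.33747 = 7945.4 m.

z ≈ 7950 m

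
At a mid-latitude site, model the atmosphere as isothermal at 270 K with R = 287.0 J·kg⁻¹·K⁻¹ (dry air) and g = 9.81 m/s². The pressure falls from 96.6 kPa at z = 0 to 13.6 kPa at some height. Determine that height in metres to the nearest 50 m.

z ≈ 15500 m

Scale height: H = RT/g = 287.0 × 270 / 9.81 = 7899.1 m.
Invert the barometric formula: z = H ln(P₀/P).
P₀/P = 96.6/13.6 = 7.1029; ln(7.1029) = 1.9605.
z = 7899.1 × 1.9605 = 15486 m.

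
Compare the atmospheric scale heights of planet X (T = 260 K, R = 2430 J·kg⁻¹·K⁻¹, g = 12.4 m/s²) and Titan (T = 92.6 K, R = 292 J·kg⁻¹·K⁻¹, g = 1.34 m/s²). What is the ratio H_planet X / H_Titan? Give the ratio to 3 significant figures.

H_planet X/H_Titan ≈ 2.53

H = RT/g for each body.
H_planet X = 2430 × 260 / 12.4 = 50952 m.
H_Titan = 292 × 92.6 / 1.34 = 20179 m.
H_planet X/H_Titan = 50952/20179 = 2.5250.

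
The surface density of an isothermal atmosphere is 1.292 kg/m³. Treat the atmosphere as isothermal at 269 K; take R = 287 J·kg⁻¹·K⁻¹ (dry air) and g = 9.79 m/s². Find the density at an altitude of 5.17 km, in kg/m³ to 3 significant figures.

ρ ≈ 0.671 kg/m³

Scale height: H = RT/g = 287 × 269 / 9.79 = 7885.9 m.
In an isothermal atmosphere, density decays like pressure: ρ = ρ₀ exp(−z/H).
z/H = 5170.0/7885.9 = 0.65560; exp(−0.65560) = 0.51913.
ρ = 1.292 × 0.51913 = 0.67072 kg/m³.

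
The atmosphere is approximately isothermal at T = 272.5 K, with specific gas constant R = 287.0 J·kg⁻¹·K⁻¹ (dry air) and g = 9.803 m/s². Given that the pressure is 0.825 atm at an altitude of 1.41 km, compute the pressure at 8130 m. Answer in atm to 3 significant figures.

Scale height: H = RT/g = 287.0 × 272.5 / 9.803 = 7977.9 m.
Between two levels, P₂ = P₁ exp(−Δz/H) with Δz = z₂ − z₁.
Δz = 8130.0 − 1410.0 = 6720.0 m; Δz/H = 6720.0/7977.9 = 0.84233.
P₂ = 0.825 × exp(−0.84233) = 0.825 × 0.43071 = 0.35534 atm.

P ≈ 0.355 atm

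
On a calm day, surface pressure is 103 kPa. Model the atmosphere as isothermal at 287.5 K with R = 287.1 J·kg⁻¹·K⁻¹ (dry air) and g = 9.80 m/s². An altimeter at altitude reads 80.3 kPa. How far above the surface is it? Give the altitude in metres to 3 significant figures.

z ≈ 2100 m

Scale height: H = RT/g = 287.1 × 287.5 / 9.80 = 8422.6 m.
Invert the barometric formula: z = H ln(P₀/P).
P₀/P = 103/80.3 = 1.2827; ln(1.2827) = 0.24897.
z = 8422.6 × 0.24897 = 2097.0 m.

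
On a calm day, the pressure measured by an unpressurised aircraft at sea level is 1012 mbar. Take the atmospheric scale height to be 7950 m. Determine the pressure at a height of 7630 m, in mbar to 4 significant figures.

P ≈ 387.6 mbar

Barometric formula: P = P₀ exp(−z/H).
z/H = 7630.0/7950.0 = 0.95975; exp(−0.95975) = 0.38299.
P = 1012 × 0.38299 = 387.59 mbar.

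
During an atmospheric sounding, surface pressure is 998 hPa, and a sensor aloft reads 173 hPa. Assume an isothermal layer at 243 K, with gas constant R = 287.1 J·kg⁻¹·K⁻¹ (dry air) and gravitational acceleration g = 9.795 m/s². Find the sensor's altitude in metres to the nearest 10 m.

z ≈ 12480 m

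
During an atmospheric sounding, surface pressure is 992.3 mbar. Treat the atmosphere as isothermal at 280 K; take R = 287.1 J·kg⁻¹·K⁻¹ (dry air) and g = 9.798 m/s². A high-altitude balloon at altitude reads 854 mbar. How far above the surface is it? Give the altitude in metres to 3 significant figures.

Scale height: H = RT/g = 287.1 × 280 / 9.798 = 8204.5 m.
Invert the barometric formula: z = H ln(P₀/P).
P₀/P = 992.3/854 = 1.1619; ln(1.1619) = 0.15006.
z = 8204.5 × 0.15006 = 1231.2 m.

z ≈ 1230 m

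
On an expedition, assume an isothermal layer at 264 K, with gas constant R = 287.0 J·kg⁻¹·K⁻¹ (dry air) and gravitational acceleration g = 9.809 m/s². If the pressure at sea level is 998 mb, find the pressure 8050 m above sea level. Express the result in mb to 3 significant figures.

P ≈ 352 mb

Scale height: H = RT/g = 287.0 × 264 / 9.809 = 7724.3 m.
Barometric formula: P = P₀ exp(−z/H).
z/H = 8050.0/7724.3 = 1.0422; exp(−1.0422) = 0.35268.
P = 998 × 0.35268 = 351.97 mb.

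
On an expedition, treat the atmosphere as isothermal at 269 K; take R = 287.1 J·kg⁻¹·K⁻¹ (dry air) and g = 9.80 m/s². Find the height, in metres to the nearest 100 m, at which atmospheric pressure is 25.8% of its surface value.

Scale height: H = RT/g = 287.1 × 269 / 9.80 = 7880.6 m.
Set P/P₀ = exp(−z/H) = 0.258, so z = −H ln(0.258).
−ln(0.258) = 1.3548; z = 7880.6 × 1.3548 = 10677 m.

z ≈ 10700 m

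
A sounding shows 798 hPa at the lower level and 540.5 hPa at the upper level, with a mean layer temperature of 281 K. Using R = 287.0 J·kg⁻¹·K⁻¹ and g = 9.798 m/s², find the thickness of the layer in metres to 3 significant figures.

Hypsometric equation: Δz = (R T̄/g) ln(P₁/P₂).
R T̄/g = 287.0 × 281 / 9.798 = 8231.0 m.
ln(798/540.5) = ln(1.4764) = 0.38961.
Δz = 8231.0 × 0.38961 = 3206.9 m.

Δz ≈ 3210 m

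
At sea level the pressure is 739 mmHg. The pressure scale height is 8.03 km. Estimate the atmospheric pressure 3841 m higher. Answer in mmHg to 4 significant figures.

P ≈ 458.0 mmHg

Barometric formula: P = P₀ exp(−z/H).
z/H = 3841.0/8030.0 = 0.47833; exp(−0.47833) = 0.61982.
P = 739 × 0.61982 = 458.05 mmHg.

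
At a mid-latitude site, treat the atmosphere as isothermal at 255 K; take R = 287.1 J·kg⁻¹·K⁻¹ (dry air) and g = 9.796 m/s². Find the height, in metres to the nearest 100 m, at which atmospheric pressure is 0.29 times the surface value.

Scale height: H = RT/g = 287.1 × 255 / 9.796 = 7473.5 m.
Set P/P₀ = exp(−z/H) = 0.29, so z = −H ln(0.29).
−ln(0.29) = 1.2379; z = 7473.5 × 1.2379 = 9251.4 m.

z ≈ 9300 m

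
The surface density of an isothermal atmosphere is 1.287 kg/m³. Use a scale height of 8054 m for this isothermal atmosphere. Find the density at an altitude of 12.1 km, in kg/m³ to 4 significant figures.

ρ ≈ 0.2865 kg/m³

In an isothermal atmosphere, density decays like pressure: ρ = ρ₀ exp(−z/H).
z/H = 12100/8054.0 = 1.5024; exp(−1.5024) = 0.22260.
ρ = 1.287 × 0.22260 = 0.28649 kg/m³.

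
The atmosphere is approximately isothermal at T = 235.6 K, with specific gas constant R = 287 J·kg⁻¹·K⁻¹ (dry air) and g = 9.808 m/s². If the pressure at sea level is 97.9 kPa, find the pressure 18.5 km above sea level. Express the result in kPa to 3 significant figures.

P ≈ 6.69 kPa

Scale height: H = RT/g = 287 × 235.6 / 9.808 = 6894.1 m.
Barometric formula: P = P₀ exp(−z/H).
z/H = 18500/6894.1 = 2.6835; exp(−2.6835) = 0.068324.
P = 97.9 × 0.068324 = 6.6889 kPa.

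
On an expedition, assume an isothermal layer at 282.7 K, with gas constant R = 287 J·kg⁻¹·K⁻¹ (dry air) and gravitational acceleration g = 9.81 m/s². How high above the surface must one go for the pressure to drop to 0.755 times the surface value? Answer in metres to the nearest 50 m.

z ≈ 2300 m

Scale height: H = RT/g = 287 × 282.7 / 9.81 = 8270.6 m.
Set P/P₀ = exp(−z/H) = 0.755, so z = −H ln(0.755).
−ln(0.755) = 0.28104; z = 8270.6 × 0.28104 = 2324.4 m.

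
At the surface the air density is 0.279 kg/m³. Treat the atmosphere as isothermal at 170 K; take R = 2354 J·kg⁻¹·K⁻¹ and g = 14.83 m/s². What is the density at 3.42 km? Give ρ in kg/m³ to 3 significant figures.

ρ ≈ 0.246 kg/m³

Scale height: H = RT/g = 2354 × 170 / 14.83 = 26984 m.
In an isothermal atmosphere, density decays like pressure: ρ = ρ₀ exp(−z/H).
z/H = 3420.0/26984 = 0.12674; exp(−0.12674) = 0.88096.
ρ = 0.279 × 0.88096 = 0.24579 kg/m³.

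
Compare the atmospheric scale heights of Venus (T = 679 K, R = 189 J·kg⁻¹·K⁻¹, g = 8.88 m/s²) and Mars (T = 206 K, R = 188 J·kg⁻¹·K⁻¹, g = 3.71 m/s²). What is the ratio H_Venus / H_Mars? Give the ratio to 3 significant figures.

H = RT/g for each body.
H_Venus = 189 × 679 / 8.88 = 14452 m.
H_Mars = 188 × 206 / 3.71 = 10439 m.
H_Venus/H_Mars = 14452/10439 = 1.3844.

H_Venus/H_Mars ≈ 1.38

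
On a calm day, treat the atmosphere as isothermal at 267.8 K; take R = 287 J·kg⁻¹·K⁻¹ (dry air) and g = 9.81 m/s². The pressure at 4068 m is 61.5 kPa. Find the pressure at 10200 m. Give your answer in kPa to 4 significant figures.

Scale height: H = RT/g = 287 × 267.8 / 9.81 = 7834.7 m.
Between two levels, P₂ = P₁ exp(−Δz/H) with Δz = z₂ − z₁.
Δz = 10200 − 4068.0 = 6132.0 m; Δz/H = 6132.0/7834.7 = 0.78267.
P₂ = 61.5 × exp(−0.78267) = 61.5 × 0.45718 = 28.117 kPa.

P ≈ 28.12 kPa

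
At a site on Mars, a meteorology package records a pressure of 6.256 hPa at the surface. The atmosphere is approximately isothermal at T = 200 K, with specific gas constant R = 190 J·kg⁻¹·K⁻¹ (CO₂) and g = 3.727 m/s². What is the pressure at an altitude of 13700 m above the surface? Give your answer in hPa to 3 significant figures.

P ≈ 1.63 hPa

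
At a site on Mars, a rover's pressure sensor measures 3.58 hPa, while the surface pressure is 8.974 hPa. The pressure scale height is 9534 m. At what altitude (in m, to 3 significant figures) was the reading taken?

Invert the barometric formula: z = H ln(P₀/P).
P₀/P = 8.974/3.58 = 2.5067; ln(2.5067) = 0.91897.
z = 9534.0 × 0.91897 = 8761.5 m.

z ≈ 8760 m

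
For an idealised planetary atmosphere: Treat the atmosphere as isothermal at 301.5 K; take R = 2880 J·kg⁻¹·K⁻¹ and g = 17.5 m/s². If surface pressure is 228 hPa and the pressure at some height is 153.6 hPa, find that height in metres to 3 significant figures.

Scale height: H = RT/g = 2880 × 301.5 / 17.5 = 49618 m.
Invert the barometric formula: z = H ln(P₀/P).
P₀/P = 228/153.6 = 1.4844; ln(1.4844) = 0.39501.
z = 49618 × 0.39501 = 19600 m.

z ≈ 19600 m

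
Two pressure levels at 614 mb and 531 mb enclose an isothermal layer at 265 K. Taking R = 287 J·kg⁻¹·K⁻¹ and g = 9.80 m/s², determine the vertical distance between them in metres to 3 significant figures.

Hypsometric equation: Δz = (R T̄/g) ln(P₁/P₂).
R T̄/g = 287 × 265 / 9.80 = 7760.7 m.
ln(614/531) = ln(1.1563) = 0.14523.
Δz = 7760.7 × 0.14523 = 1127.1 m.

Δz ≈ 1130 m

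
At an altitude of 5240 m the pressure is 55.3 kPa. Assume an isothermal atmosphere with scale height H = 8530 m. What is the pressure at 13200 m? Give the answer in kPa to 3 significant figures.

P ≈ 21.7 kPa

Between two levels, P₂ = P₁ exp(−Δz/H) with Δz = z₂ − z₁.
Δz = 13200 − 5240.0 = 7960.0 m; Δz/H = 7960.0/8530.0 = 0.93318.
P₂ = 55.3 × exp(−0.93318) = 55.3 × 0.39330 = 21.749 kPa.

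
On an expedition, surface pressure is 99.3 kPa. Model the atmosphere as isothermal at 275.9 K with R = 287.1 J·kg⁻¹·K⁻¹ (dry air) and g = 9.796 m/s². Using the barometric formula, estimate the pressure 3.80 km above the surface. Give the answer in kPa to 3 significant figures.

Scale height: H = RT/g = 287.1 × 275.9 / 9.796 = 8086.0 m.
Barometric formula: P = P₀ exp(−z/H).
z/H = 3800.0/8086.0 = 0.46995; exp(−0.46995) = 0.62503.
P = 99.3 × 0.62503 = 62.065 kPa.

P ≈ 62.1 kPa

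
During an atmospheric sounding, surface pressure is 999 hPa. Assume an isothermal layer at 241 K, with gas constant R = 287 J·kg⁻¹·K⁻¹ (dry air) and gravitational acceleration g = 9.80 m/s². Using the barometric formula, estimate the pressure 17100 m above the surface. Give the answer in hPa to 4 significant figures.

Scale height: H = RT/g = 287 × 241 / 9.80 = 7057.9 m.
Barometric formula: P = P₀ exp(−z/H).
z/H = 17100/7057.9 = 2.4228; exp(−2.4228) = 0.088673.
P = 999 × 0.088673 = 88.584 hPa.

P ≈ 88.58 hPa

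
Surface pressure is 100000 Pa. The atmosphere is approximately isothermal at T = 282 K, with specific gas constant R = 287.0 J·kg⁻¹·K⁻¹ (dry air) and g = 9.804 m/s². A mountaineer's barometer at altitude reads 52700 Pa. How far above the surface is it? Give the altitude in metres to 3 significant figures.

Scale height: H = RT/g = 287.0 × 282 / 9.804 = 8255.2 m.
Invert the barometric formula: z = H ln(P₀/P).
P₀/P = 100000/52700 = 1.8975; ln(1.8975) = 0.64054.
z = 8255.2 × 0.64054 = 5287.8 m.

z ≈ 5290 m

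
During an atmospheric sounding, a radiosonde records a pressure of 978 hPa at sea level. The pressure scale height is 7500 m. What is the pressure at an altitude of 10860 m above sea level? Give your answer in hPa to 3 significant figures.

P ≈ 230 hPa

Barometric formula: P = P₀ exp(−z/H).
z/H = 10860/7500.0 = 1.4480; exp(−1.4480) = 0.23504.
P = 978 × 0.23504 = 229.87 hPa.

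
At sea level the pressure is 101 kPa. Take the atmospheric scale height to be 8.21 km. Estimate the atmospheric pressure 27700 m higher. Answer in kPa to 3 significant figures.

P ≈ 3.46 kPa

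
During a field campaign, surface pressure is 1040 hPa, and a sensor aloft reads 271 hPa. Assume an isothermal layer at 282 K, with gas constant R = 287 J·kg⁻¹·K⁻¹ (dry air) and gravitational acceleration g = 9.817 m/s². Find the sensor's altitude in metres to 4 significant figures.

z ≈ 11090 m

Scale height: H = RT/g = 287 × 282 / 9.817 = 8244.3 m.
Invert the barometric formula: z = H ln(P₀/P).
P₀/P = 1040/271 = 3.8376; ln(3.8376) = 1.3448.
z = 8244.3 × 1.3448 = 11087 m.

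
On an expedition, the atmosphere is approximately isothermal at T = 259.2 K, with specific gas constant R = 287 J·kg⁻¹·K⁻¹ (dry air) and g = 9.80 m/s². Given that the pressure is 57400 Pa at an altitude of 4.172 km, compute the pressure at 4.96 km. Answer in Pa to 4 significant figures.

Scale height: H = RT/g = 287 × 259.2 / 9.80 = 7590.9 m.
Between two levels, P₂ = P₁ exp(−Δz/H) with Δz = z₂ − z₁.
Δz = 4960.0 − 4172.0 = 788.00 m; Δz/H = 788.00/7590.9 = 0.10381.
P₂ = 57400 × exp(−0.10381) = 57400 × 0.90140 = 51740 Pa.

P ≈ 51740 Pa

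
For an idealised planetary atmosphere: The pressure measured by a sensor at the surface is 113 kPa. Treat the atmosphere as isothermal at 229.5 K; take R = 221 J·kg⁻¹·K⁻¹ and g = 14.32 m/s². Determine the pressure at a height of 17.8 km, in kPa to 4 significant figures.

P ≈ 0.7421 kPa

Scale height: H = RT/g = 221 × 229.5 / 14.32 = 3541.9 m.
Barometric formula: P = P₀ exp(−z/H).
z/H = 17800/3541.9 = 5.0256; exp(−5.0256) = 0.0065676.
P = 113 × 0.0065676 = 0.74214 kPa.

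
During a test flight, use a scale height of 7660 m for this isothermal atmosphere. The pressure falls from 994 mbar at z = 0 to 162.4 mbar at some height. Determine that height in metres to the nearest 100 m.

z ≈ 13900 m

Invert the barometric formula: z = H ln(P₀/P).
P₀/P = 994/162.4 = 6.1207; ln(6.1207) = 1.8117.
z = 7660.0 × 1.8117 = 13878 m.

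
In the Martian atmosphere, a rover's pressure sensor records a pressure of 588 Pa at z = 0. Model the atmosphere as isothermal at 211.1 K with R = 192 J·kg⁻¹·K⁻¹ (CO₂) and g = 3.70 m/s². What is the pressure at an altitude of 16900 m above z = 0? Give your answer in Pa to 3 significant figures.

Scale height: H = RT/g = 192 × 211.1 / 3.70 = 10954 m.
Barometric formula: P = P₀ exp(−z/H).
z/H = 16900/10954 = 1.5428; exp(−1.5428) = 0.21378.
P = 588 × 0.21378 = 125.70 Pa.

P ≈ 126 Pa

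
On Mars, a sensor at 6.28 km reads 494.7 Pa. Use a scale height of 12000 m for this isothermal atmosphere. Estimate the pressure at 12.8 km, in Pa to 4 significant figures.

Between two levels, P₂ = P₁ exp(−Δz/H) with Δz = z₂ − z₁.
Δz = 12800 − 6280.0 = 6520.0 m; Δz/H = 6520.0/12000 = 0.54333.
P₂ = 494.7 × exp(−0.54333) = 494.7 × 0.58081 = 287.33 Pa.

P ≈ 287.3 Pa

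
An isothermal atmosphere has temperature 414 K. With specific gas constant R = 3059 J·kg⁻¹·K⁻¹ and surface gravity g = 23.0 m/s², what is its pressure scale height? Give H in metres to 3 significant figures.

H ≈ 55100 m

The scale height of an isothermal atmosphere is H = RT/g.
H = 3059 × 414 / 23.0 = 1266400/23.0 = 55061 m.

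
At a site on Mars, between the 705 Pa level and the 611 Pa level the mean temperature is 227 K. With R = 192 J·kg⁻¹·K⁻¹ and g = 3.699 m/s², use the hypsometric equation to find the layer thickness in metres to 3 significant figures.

Δz ≈ 1690 m

Hypsometric equation: Δz = (R T̄/g) ln(P₁/P₂).
R T̄/g = 192 × 227 / 3.699 = 11783 m.
ln(705/611) = ln(1.1538) = 0.14306.
Δz = 11783 × 0.14306 = 1685.7 m.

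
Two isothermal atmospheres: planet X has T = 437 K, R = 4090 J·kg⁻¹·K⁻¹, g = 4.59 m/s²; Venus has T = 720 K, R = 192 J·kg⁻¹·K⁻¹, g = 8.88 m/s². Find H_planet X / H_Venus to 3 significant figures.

H_planet X/H_Venus ≈ 25.0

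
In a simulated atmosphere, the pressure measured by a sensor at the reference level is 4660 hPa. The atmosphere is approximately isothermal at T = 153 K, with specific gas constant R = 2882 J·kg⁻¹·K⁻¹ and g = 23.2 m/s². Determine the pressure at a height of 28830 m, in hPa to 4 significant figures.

P ≈ 1022 hPa

Scale height: H = RT/g = 2882 × 153 / 23.2 = 19006 m.
Barometric formula: P = P₀ exp(−z/H).
z/H = 28830/19006 = 1.5169; exp(−1.5169) = 0.21939.
P = 4660 × 0.21939 = 1022.4 hPa.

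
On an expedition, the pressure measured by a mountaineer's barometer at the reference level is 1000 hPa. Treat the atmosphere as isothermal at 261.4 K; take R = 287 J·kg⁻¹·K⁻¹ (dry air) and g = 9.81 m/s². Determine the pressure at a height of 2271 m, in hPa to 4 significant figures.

P ≈ 743.1 hPa

Scale height: H = RT/g = 287 × 261.4 / 9.81 = 7647.5 m.
Barometric formula: P = P₀ exp(−z/H).
z/H = 2271.0/7647.5 = 0.29696; exp(−0.29696) = 0.74307.
P = 1000 × 0.74307 = 743.07 hPa.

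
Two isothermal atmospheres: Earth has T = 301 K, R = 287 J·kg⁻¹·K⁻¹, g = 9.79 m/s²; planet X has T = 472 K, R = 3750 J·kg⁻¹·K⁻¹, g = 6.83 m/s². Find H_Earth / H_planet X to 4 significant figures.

H = RT/g for each body.
H_Earth = 287 × 301 / 9.79 = 8824.0 m.
H_planet X = 3750 × 472 / 6.83 = 259150 m.
H_Earth/H_planet X = 8824.0/259150 = 0.034050.

H_Earth/H_planet X ≈ 0.03405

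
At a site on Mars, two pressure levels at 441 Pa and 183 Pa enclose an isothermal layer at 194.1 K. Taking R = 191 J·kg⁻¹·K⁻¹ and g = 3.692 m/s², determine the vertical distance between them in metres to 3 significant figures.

Δz ≈ 8830 m

Hypsometric equation: Δz = (R T̄/g) ln(P₁/P₂).
R T̄/g = 191 × 194.1 / 3.692 = 10041 m.
ln(441/183) = ln(2.4098) = 0.87954.
Δz = 10041 × 0.87954 = 8831.5 m.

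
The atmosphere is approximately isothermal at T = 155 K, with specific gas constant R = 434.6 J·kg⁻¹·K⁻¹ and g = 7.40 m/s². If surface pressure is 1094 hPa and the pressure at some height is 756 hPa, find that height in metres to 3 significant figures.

Scale height: H = RT/g = 434.6 × 155 / 7.40 = 9103.1 m.
Invert the barometric formula: z = H ln(P₀/P).
P₀/P = 1094/756 = 1.4471; ln(1.4471) = 0.36956.
z = 9103.1 × 0.36956 = 3364.1 m.

z ≈ 3360 m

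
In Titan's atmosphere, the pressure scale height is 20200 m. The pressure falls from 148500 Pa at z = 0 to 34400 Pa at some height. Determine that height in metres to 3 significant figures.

Invert the barometric formula: z = H ln(P₀/P).
P₀/P = 148500/34400 = 4.3169; ln(4.3169) = 1.4625.
z = 20200 × 1.4625 = 29542 m.

z ≈ 29500 m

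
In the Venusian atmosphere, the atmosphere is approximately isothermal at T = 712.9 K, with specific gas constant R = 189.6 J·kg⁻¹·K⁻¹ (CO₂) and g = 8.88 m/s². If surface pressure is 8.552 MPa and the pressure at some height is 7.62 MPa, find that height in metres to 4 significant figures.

Scale height: H = RT/g = 189.6 × 712.9 / 8.88 = 15221 m.
Invert the barometric formula: z = H ln(P₀/P).
P₀/P = 8.552/7.62 = 1.1223; ln(1.1223) = 0.11538.
z = 15221 × 0.11538 = 1756.2 m.

z ≈ 1756 m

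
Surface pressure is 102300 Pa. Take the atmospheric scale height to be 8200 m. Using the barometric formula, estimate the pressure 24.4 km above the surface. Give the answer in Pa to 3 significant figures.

Barometric formula: P = P₀ exp(−z/H).
z/H = 24400/8200.0 = 2.9756; exp(−2.9756) = 0.051017.
P = 102300 × 0.051017 = 5219.0 Pa.

P ≈ 5220 Pa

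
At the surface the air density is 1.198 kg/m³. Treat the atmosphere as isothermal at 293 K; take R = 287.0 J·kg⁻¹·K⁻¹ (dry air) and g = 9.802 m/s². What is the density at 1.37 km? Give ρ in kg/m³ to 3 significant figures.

Scale height: H = RT/g = 287.0 × 293 / 9.802 = 8579.0 m.
In an isothermal atmosphere, density decays like pressure: ρ = ρ₀ exp(−z/H).
z/H = 1370.0/8579.0 = 0.15969; exp(−0.15969) = 0.85241.
ρ = 1.198 × 0.85241 = 1.0212 kg/m³.

ρ ≈ 1.02 kg/m³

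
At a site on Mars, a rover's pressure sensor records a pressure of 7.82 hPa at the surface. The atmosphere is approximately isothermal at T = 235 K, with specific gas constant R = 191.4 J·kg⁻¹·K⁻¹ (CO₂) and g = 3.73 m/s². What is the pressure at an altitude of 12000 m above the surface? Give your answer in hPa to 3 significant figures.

P ≈ 2.89 hPa

Scale height: H = RT/g = 191.4 × 235 / 3.73 = 12059 m.
Barometric formula: P = P₀ exp(−z/H).
z/H = 12000/12059 = 0.99511; exp(−0.99511) = 0.36968.
P = 7.82 × 0.36968 = 2.8909 hPa.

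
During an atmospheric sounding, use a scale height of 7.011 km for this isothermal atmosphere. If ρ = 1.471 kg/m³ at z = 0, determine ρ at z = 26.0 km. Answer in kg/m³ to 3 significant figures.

ρ ≈ 0.0361 kg/m³

In an isothermal atmosphere, density decays like pressure: ρ = ρ₀ exp(−z/H).
z/H = 26000/7011.0 = 3.7085; exp(−3.7085) = 0.024514.
ρ = 1.471 × 0.024514 = 0.036060 kg/m³.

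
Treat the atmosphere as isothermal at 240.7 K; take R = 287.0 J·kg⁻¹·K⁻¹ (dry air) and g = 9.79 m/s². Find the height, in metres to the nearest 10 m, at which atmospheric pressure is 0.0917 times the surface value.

z ≈ 16860 m

Scale height: H = RT/g = 287.0 × 240.7 / 9.79 = 7056.3 m.
Set P/P₀ = exp(−z/H) = 0.0917, so z = −H ln(0.0917).
−ln(0.0917) = 2.3892; z = 7056.3 × 2.3892 = 16859 m.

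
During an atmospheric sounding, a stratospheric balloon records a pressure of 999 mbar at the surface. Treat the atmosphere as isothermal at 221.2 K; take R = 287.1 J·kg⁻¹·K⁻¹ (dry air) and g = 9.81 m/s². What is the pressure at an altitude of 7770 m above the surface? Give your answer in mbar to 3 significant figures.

P ≈ 301 mbar

Scale height: H = RT/g = 287.1 × 221.2 / 9.81 = 6473.7 m.
Barometric formula: P = P₀ exp(−z/H).
z/H = 7770.0/6473.7 = 1.2002; exp(−1.2002) = 0.30113.
P = 999 × 0.30113 = 300.83 mbar.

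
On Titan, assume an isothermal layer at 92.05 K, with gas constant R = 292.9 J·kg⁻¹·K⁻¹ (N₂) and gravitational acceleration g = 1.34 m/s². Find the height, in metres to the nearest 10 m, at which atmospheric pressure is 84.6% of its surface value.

z ≈ 3360 m

Scale height: H = RT/g = 292.9 × 92.05 / 1.34 = 20120 m.
Set P/P₀ = exp(−z/H) = 0.846, so z = −H ln(0.846).
−ln(0.846) = 0.16724; z = 20120 × 0.16724 = 3364.9 m.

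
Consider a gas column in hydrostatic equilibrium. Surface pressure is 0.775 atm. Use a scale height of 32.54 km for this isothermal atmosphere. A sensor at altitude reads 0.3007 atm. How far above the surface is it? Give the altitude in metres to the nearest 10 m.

z ≈ 30810 m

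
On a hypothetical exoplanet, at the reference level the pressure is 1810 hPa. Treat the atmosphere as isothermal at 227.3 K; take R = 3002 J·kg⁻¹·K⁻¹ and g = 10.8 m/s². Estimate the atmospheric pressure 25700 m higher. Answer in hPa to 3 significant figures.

Scale height: H = RT/g = 3002 × 227.3 / 10.8 = 63181 m.
Barometric formula: P = P₀ exp(−z/H).
z/H = 25700/63181 = 0.40677; exp(−0.40677) = 0.66580.
P = 1810 × 0.66580 = 1205.1 hPa.

P ≈ 1210 hPa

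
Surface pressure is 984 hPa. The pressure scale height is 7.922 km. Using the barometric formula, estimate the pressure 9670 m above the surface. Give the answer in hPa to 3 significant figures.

P ≈ 290 hPa

Barometric formula: P = P₀ exp(−z/H).
z/H = 9670.0/7922.0 = 1.2207; exp(−1.2207) = 0.29502.
P = 984 × 0.29502 = 290.30 hPa.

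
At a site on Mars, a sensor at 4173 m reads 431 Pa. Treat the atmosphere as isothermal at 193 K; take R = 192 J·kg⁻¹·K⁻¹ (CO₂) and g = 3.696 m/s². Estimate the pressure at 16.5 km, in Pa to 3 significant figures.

Scale height: H = RT/g = 192 × 193 / 3.696 = 10026 m.
Between two levels, P₂ = P₁ exp(−Δz/H) with Δz = z₂ − z₁.
Δz = 16500 − 4173.0 = 12327 m; Δz/H = 12327/10026 = 1.2295.
P₂ = 431 × exp(−1.2295) = 431 × 0.29244 = 126.04 Pa.

P ≈ 126 Pa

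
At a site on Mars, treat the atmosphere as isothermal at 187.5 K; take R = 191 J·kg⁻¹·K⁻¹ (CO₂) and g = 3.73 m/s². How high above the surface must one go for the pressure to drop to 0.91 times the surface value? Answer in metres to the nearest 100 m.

Scale height: H = RT/g = 191 × 187.5 / 3.73 = 9601.2 m.
Set P/P₀ = exp(−z/H) = 0.91, so z = −H ln(0.91).
−ln(0.91) = 0.094311; z = 9601.2 × 0.094311 = 905.50 m.

z ≈ 900 m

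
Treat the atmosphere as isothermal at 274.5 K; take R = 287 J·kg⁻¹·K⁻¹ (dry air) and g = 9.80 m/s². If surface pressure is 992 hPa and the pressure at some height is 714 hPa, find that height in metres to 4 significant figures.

Scale height: H = RT/g = 287 × 274.5 / 9.80 = 8038.9 m.
Invert the barometric formula: z = H ln(P₀/P).
P₀/P = 992/714 = 1.3894; ln(1.3894) = 0.32887.
z = 8038.9 × 0.32887 = 2643.8 m.

z ≈ 2644 m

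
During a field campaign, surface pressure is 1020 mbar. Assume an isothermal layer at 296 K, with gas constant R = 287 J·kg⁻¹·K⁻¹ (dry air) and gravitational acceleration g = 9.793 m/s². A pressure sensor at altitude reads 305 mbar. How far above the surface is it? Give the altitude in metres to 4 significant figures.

Scale height: H = RT/g = 287 × 296 / 9.793 = 8674.8 m.
Invert the barometric formula: z = H ln(P₀/P).
P₀/P = 1020/305 = 3.3443; ln(3.3443) = 1.2073.
z = 8674.8 × 1.2073 = 10473 m.

z ≈ 10470 m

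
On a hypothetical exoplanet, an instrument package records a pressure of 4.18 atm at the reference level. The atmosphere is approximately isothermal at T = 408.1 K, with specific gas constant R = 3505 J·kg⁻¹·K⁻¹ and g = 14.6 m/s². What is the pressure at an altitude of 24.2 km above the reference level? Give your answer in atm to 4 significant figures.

P ≈ 3.265 atm

Scale height: H = RT/g = 3505 × 408.1 / 14.6 = 97972 m.
Barometric formula: P = P₀ exp(−z/H).
z/H = 24200/97972 = 0.24701; exp(−0.24701) = 0.78113.
P = 4.18 × 0.78113 = 3.2651 atm.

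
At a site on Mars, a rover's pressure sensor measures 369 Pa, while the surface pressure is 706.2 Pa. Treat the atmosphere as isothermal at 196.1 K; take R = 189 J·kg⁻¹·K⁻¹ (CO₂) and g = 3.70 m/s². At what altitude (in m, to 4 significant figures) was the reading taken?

z ≈ 6502 m

Scale height: H = RT/g = 189 × 196.1 / 3.70 = 10017 m.
Invert the barometric formula: z = H ln(P₀/P).
P₀/P = 706.2/369 = 1.9138; ln(1.9138) = 0.64909.
z = 10017 × 0.64909 = 6501.9 m.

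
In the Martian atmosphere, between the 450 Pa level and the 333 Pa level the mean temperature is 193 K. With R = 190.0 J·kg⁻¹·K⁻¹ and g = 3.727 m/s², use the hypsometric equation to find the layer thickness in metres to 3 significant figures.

Hypsometric equation: Δz = (R T̄/g) ln(P₁/P₂).
R T̄/g = 190.0 × 193 / 3.727 = 9839.0 m.
ln(450/333) = ln(1.3514) = 0.30114.
Δz = 9839.0 × 0.30114 = 2962.9 m.

Δz ≈ 2960 m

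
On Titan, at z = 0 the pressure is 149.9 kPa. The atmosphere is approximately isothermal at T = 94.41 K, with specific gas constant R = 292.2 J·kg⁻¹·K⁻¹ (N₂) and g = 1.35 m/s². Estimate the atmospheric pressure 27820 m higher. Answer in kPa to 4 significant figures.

P ≈ 38.42 kPa

Scale height: H = RT/g = 292.2 × 94.41 / 1.35 = 20435 m.
Barometric formula: P = P₀ exp(−z/H).
z/H = 27820/20435 = 1.3614; exp(−1.3614) = 0.25630.
P = 149.9 × 0.25630 = 38.419 kPa.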